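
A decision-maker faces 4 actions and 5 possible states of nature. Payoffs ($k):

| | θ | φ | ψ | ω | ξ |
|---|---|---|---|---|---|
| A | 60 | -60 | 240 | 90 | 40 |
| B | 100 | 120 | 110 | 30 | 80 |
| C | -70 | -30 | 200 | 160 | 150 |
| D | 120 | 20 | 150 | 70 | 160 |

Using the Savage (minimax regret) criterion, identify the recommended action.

D

Column bests: θ=120, φ=120, ψ=240, ω=160, ξ=160.
A regrets: 60, 180, 0, 70, 120 → max 180
B regrets: 20, 0, 130, 130, 80 → max 130
C regrets: 190, 150, 40, 0, 10 → max 190
D regrets: 0, 100, 90, 90, 0 → max 100
Smallest max regret = 100 → D.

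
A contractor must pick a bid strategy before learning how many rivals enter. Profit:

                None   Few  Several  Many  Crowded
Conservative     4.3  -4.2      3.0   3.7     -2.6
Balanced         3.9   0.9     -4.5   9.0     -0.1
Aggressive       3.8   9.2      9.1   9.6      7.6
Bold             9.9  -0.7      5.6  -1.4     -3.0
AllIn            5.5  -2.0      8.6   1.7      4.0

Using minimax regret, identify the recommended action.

Aggressive

Column bests: None=9.9, Few=9.2, Several=9.1, Many=9.6, Crowded=7.6.
Conservative regrets: 5.6, 13.4, 6.1, 5.9, 10.2 → max 13.4
Balanced regrets: 6.0, 8.3, 13.6, 0.6, 7.7 → max 13.6
Aggressive regrets: 6.1, 0.0, 0.0, 0.0, 0.0 → max 6.1
Bold regrets: 0.0, 9.9, 3.5, 11.0, 10.6 → max 11.0
AllIn regrets: 4.4, 11.2, 0.5, 7.9, 3.6 → max 11.2
Smallest max regret = 6.1 → Aggressive.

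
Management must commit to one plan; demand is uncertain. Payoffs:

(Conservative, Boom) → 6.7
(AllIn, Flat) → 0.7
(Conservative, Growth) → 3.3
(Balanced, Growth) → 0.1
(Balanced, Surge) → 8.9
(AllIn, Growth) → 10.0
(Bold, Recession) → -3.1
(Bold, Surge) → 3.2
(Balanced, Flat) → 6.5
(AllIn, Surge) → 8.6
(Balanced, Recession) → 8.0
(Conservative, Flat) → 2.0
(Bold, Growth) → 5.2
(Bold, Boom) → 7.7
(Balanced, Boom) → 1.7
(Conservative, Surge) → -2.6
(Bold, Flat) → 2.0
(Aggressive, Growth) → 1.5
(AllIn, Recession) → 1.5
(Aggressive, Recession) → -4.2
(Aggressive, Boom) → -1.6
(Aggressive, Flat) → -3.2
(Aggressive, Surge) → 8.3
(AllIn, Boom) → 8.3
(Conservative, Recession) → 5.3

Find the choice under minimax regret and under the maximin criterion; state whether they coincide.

minimax regret → AllIn; maximin → AllIn (agree)

Column bests: Recession=8.0, Flat=6.5, Growth=10.0, Boom=8.3, Surge=8.9.
Conservative regrets: 2.7, 4.5, 6.7, 1.6, 11.5 → max 11.5
Balanced regrets: 0.0, 0.0, 9.9, 6.6, 0.0 → max 9.9
Aggressive regrets: 12.2, 9.7, 8.5, 9.9, 0.6 → max 12.2
Bold regrets: 11.1, 4.5, 4.8, 0.6, 5.7 → max 11.1
AllIn regrets: 6.5, 5.8, 0.0, 0.0, 0.3 → max 6.5
Smallest max regret = 6.5 → AllIn.
Row minima: Conservative=-2.6, Balanced=0.1, Aggressive=-4.2, Bold=-3.1, AllIn=0.7
Best worst-case = 0.7 → AllIn.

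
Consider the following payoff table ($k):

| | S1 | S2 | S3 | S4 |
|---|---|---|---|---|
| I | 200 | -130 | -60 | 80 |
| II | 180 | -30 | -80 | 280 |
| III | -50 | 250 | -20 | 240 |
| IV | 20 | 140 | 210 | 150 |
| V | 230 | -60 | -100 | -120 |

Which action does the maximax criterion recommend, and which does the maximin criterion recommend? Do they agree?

Row maxima: I=200, II=280, III=250, IV=210, V=230
Best best-case = 280 → II.
Row minima: I=-130, II=-80, III=-50, IV=20, V=-120
Best worst-case = 20 → IV.

maximax → II; maximin → IV (disagree)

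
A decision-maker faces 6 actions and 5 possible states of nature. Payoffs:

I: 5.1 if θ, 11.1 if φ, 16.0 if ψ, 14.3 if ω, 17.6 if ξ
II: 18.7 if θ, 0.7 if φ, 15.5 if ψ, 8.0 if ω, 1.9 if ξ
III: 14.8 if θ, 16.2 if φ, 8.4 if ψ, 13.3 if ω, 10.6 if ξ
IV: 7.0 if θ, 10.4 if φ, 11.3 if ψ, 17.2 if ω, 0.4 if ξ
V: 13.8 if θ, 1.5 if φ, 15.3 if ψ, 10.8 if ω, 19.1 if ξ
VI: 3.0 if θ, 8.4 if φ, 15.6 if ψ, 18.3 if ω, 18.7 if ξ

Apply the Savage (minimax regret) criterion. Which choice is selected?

III

Column bests: θ=18.7, φ=16.2, ψ=16.0, ω=18.3, ξ=19.1.
I regrets: 13.6, 5.1, 0.0, 4.0, 1.5 → max 13.6
II regrets: 0.0, 15.5, 0.5, 10.3, 17.2 → max 17.2
III regrets: 3.9, 0.0, 7.6, 5.0, 8.5 → max 8.5
IV regrets: 11.7, 5.8, 4.7, 1.1, 18.7 → max 18.7
V regrets: 4.9, 14.7, 0.7, 7.5, 0.0 → max 14.7
VI regrets: 15.7, 7.8, 0.4, 0.0, 0.4 → max 15.7
Smallest max regret = 8.5 → III.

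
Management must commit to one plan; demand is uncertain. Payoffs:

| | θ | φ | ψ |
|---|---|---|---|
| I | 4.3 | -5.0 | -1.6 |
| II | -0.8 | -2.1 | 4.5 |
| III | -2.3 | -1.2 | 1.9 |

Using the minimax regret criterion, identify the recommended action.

Column bests: θ=4.3, φ=-1.2, ψ=4.5.
I regrets: 0.0, 3.8, 6.1 → max 6.1
II regrets: 5.1, 0.9, 0.0 → max 5.1
III regrets: 6.6, 0.0, 2.6 → max 6.6
Smallest max regret = 5.1 → II.

II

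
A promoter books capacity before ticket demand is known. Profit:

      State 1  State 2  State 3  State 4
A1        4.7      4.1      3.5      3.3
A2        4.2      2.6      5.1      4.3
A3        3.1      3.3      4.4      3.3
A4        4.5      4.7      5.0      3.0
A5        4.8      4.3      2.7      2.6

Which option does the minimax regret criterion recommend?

A4

Column bests: State 1=4.8, State 2=4.7, State 3=5.1, State 4=4.3.
A1 regrets: 0.1, 0.6, 1.6, 1.0 → max 1.6
A2 regrets: 0.6, 2.1, 0.0, 0.0 → max 2.1
A3 regrets: 1.7, 1.4, 0.7, 1.0 → max 1.7
A4 regrets: 0.3, 0.0, 0.1, 1.3 → max 1.3
A5 regrets: 0.0, 0.4, 2.4, 1.7 → max 2.4
Smallest max regret = 1.3 → A4.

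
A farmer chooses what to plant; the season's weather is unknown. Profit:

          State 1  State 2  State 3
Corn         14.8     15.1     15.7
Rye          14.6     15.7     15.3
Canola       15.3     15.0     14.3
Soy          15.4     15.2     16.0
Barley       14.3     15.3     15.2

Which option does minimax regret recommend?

Soy

Column bests: State 1=15.4, State 2=15.7, State 3=16.0.
Corn regrets: 0.6, 0.6, 0.3 → max 0.6
Rye regrets: 0.8, 0.0, 0.7 → max 0.8
Canola regrets: 0.1, 0.7, 1.7 → max 1.7
Soy regrets: 0.0, 0.5, 0.0 → max 0.5
Barley regrets: 1.1, 0.4, 0.8 → max 1.1
Smallest max regret = 0.5 → Soy.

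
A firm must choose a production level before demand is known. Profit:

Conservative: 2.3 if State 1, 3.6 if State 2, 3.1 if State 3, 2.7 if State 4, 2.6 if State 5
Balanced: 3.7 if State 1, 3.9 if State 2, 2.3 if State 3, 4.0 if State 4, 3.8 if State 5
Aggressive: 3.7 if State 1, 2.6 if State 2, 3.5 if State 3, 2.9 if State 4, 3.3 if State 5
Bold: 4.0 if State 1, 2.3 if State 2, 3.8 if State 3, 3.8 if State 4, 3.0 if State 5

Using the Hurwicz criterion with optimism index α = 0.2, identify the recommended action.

Conservative: 0.2·3.6 + 0.8·2.3 = 2.56
Balanced: 0.2·4.0 + 0.8·2.3 = 2.64
Aggressive: 0.2·3.7 + 0.8·2.6 = 2.82
Bold: 0.2·4.0 + 0.8·2.3 = 2.64
Highest Hurwicz score = 2.82 → Aggressive.

Aggressive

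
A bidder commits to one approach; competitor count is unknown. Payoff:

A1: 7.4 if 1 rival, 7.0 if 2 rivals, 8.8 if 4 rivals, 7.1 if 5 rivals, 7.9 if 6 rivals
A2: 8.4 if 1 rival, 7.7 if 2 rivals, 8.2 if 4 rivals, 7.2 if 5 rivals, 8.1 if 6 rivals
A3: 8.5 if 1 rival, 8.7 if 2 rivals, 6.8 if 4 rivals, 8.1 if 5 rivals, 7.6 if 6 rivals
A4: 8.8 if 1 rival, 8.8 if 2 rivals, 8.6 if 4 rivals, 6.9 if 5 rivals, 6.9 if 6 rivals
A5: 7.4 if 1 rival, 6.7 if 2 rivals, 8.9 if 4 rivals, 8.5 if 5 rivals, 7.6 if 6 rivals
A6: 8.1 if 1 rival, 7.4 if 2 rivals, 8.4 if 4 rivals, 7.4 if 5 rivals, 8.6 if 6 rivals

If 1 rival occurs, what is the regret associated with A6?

0.7

Best payoff under 1 rival is 8.8.
Regret = 8.8 − 8.1 = 0.7.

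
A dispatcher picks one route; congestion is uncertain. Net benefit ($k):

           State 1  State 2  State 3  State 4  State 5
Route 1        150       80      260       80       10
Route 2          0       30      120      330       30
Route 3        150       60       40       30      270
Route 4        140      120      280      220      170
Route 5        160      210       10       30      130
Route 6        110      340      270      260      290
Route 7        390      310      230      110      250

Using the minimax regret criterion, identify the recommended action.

Column bests: State 1=390, State 2=340, State 3=280, State 4=330, State 5=290.
Route 1 regrets: 240, 260, 20, 250, 280 → max 280
Route 2 regrets: 390, 310, 160, 0, 260 → max 390
Route 3 regrets: 240, 280, 240, 300, 20 → max 300
Route 4 regrets: 250, 220, 0, 110, 120 → max 250
Route 5 regrets: 230, 130, 270, 300, 160 → max 300
Route 6 regrets: 280, 0, 10, 70, 0 → max 280
Route 7 regrets: 0, 30, 50, 220, 40 → max 220
Smallest max regret = 220 → Route 7.

Route 7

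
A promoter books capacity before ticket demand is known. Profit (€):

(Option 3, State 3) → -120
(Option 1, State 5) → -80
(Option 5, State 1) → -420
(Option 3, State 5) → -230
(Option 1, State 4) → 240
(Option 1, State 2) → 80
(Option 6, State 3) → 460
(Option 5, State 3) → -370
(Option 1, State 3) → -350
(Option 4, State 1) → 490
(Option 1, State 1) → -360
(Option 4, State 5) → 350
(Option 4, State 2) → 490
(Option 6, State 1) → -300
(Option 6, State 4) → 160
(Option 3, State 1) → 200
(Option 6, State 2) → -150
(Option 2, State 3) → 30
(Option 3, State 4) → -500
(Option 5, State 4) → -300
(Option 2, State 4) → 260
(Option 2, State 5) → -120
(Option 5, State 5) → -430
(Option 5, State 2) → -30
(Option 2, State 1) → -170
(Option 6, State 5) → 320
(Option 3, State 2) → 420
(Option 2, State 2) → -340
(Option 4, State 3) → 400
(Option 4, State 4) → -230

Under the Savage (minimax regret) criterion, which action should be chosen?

Column bests: State 1=490, State 2=490, State 3=460, State 4=260, State 5=350.
Option 1 regrets: 850, 410, 810, 20, 430 → max 850
Option 2 regrets: 660, 830, 430, 0, 470 → max 830
Option 3 regrets: 290, 70, 580, 760, 580 → max 760
Option 4 regrets: 0, 0, 60, 490, 0 → max 490
Option 5 regrets: 910, 520, 830, 560, 780 → max 910
Option 6 regrets: 790, 640, 0, 100, 30 → max 790
Smallest max regret = 490 → Option 4.

Option 4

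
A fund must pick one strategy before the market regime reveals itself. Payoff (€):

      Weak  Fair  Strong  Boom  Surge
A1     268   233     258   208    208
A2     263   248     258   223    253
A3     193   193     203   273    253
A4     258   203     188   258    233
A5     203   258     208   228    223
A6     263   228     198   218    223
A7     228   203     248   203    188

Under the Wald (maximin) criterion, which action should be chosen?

Row minima: A1=208, A2=223, A3=193, A4=188, A5=203, A6=198, A7=188
Best worst-case = 223 → A2.

A2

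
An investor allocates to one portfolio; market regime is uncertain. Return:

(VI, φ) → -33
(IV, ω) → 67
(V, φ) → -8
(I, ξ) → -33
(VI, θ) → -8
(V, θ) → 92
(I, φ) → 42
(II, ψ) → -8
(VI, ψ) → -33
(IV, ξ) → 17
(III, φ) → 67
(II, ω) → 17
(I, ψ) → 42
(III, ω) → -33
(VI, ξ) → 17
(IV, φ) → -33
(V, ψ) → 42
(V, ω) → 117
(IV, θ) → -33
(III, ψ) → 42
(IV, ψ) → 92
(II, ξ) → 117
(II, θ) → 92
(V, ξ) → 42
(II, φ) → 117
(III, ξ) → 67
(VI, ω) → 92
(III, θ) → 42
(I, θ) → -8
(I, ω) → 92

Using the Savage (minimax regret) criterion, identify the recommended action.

Column bests: θ=92, φ=117, ψ=92, ω=117, ξ=117.
I regrets: 100, 75, 50, 25, 150 → max 150
II regrets: 0, 0, 100, 100, 0 → max 100
III regrets: 50, 50, 50, 150, 50 → max 150
IV regrets: 125, 150, 0, 50, 100 → max 150
V regrets: 0, 125, 50, 0, 75 → max 125
VI regrets: 100, 150, 125, 25, 100 → max 150
Smallest max regret = 100 → II.

II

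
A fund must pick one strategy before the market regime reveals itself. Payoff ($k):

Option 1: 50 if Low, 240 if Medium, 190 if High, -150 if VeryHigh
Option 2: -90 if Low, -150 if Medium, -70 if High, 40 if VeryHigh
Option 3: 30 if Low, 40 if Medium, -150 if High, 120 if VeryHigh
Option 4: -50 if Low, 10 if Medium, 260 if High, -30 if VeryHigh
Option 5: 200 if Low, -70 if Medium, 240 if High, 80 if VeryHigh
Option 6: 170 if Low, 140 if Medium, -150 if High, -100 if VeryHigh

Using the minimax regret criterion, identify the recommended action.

Column bests: Low=200, Medium=240, High=260, VeryHigh=120.
Option 1 regrets: 150, 0, 70, 270 → max 270
Option 2 regrets: 290, 390, 330, 80 → max 390
Option 3 regrets: 170, 200, 410, 0 → max 410
Option 4 regrets: 250, 230, 0, 150 → max 250
Option 5 regrets: 0, 310, 20, 40 → max 310
Option 6 regrets: 30, 100, 410, 220 → max 410
Smallest max regret = 250 → Option 4.

Option 4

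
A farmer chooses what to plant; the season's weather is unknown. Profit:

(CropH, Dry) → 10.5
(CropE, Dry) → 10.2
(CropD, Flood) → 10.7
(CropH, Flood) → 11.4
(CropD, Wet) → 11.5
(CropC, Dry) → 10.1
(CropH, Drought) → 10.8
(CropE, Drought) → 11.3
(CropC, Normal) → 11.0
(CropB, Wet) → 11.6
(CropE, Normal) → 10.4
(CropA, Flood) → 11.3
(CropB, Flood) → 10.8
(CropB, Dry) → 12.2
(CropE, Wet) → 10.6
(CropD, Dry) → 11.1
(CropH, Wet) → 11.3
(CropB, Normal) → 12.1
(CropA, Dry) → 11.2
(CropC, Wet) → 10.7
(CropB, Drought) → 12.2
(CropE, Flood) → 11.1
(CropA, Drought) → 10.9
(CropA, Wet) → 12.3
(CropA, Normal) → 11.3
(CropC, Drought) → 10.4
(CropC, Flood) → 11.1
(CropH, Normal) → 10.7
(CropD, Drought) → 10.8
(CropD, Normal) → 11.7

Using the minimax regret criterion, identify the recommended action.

CropB

Column bests: Drought=12.2, Dry=12.2, Normal=12.1, Wet=12.3, Flood=11.4.
CropE regrets: 0.9, 2.0, 1.7, 1.7, 0.3 → max 2.0
CropC regrets: 1.8, 2.1, 1.1, 1.6, 0.3 → max 2.1
CropD regrets: 1.4, 1.1, 0.4, 0.8, 0.7 → max 1.4
CropB regrets: 0.0, 0.0, 0.0, 0.7, 0.6 → max 0.7
CropA regrets: 1.3, 1.0, 0.8, 0.0, 0.1 → max 1.3
CropH regrets: 1.4, 1.7, 1.4, 1.0, 0.0 → max 1.7
Smallest max regret = 0.7 → CropB.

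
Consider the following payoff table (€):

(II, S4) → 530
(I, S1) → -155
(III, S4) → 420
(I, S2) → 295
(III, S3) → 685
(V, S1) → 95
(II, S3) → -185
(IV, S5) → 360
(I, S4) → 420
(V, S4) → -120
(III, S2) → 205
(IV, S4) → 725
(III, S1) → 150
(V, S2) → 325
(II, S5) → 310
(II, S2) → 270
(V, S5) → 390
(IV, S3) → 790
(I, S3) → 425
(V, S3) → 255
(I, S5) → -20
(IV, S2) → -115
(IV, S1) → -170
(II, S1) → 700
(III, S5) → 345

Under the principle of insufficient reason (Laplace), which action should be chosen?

Row averages: I=193, II=325, III=361, IV=318, V=189
Highest average = 361 → III.

III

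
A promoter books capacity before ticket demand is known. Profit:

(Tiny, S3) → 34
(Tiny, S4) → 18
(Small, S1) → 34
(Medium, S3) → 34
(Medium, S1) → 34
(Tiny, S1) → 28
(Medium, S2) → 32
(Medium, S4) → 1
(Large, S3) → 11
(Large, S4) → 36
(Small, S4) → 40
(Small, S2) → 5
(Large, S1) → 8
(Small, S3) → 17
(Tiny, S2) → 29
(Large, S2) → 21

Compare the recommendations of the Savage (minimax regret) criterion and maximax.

minimax regret → Tiny; maximax → Small (disagree)

Column bests: S1=34, S2=32, S3=34, S4=40.
Tiny regrets: 6, 3, 0, 22 → max 22
Small regrets: 0, 27, 17, 0 → max 27
Medium regrets: 0, 0, 0, 39 → max 39
Large regrets: 26, 11, 23, 4 → max 26
Smallest max regret = 22 → Tiny.
Row maxima: Tiny=34, Small=40, Medium=34, Large=36
Best best-case = 40 → Small.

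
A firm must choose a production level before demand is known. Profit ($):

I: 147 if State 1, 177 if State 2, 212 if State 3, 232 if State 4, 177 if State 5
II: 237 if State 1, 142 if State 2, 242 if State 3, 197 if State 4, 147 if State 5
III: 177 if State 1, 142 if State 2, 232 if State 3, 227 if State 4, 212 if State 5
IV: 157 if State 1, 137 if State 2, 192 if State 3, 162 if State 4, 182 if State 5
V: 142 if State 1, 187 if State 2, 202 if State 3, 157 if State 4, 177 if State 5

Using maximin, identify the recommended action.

I

Row minima: I=147, II=142, III=142, IV=137, V=142
Best worst-case = 147 → I.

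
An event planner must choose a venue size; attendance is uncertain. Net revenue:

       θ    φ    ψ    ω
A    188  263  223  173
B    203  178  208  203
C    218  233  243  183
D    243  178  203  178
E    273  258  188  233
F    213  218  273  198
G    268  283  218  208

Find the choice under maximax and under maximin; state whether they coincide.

Row maxima: A=263, B=208, C=243, D=243, E=273, F=273, G=283
Best best-case = 283 → G.
Row minima: A=173, B=178, C=183, D=178, E=188, F=198, G=208
Best worst-case = 208 → G.

maximax → G; maximin → G (agree)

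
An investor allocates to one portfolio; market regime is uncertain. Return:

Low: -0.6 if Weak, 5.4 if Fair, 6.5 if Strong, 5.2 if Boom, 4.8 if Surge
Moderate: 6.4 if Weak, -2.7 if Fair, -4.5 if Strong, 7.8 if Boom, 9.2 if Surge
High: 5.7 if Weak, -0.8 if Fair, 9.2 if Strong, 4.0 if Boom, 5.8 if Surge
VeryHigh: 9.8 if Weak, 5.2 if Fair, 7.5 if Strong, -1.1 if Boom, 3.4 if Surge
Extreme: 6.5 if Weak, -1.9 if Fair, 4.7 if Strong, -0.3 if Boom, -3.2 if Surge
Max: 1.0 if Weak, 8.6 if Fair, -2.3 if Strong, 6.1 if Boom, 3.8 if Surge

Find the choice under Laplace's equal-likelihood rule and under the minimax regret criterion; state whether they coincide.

Row averages: Low=4.26, Moderate=3.24, High=4.78, VeryHigh=4.96, Extreme=1.16, Max=3.44
Highest average = 4.96 → VeryHigh.
Column bests: Weak=9.8, Fair=8.6, Strong=9.2, Boom=7.8, Surge=9.2.
Low regrets: 10.4, 3.2, 2.7, 2.6, 4.4 → max 10.4
Moderate regrets: 3.4, 11.3, 13.7, 0.0, 0.0 → max 13.7
High regrets: 4.1, 9.4, 0.0, 3.8, 3.4 → max 9.4
VeryHigh regrets: 0.0, 3.4, 1.7, 8.9, 5.8 → max 8.9
Extreme regrets: 3.3, 10.5, 4.5, 8.1, 12.4 → max 12.4
Max regrets: 8.8, 0.0, 11.5, 1.7, 5.4 → max 11.5
Smallest max regret = 8.9 → VeryHigh.

laplace → VeryHigh; minimax regret → VeryHigh (agree)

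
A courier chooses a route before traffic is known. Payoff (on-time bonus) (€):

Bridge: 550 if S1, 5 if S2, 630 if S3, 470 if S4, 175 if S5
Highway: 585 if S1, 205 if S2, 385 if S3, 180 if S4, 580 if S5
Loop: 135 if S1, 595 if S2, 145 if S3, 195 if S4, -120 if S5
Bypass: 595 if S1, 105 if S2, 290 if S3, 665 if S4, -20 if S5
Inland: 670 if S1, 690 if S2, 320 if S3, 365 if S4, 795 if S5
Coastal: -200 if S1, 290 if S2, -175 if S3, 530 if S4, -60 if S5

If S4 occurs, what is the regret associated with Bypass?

0

Best payoff under S4 is 665.
Regret = 665 − 665 = 0.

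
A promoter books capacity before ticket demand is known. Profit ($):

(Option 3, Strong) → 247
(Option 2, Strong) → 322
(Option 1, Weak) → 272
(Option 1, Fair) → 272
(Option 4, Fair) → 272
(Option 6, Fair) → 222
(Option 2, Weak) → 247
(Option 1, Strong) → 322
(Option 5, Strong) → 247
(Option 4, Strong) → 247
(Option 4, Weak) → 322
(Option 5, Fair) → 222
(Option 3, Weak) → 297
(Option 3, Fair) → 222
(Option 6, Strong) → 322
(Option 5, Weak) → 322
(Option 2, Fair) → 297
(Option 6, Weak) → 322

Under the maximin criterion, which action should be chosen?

Row minima: Option 1=272, Option 2=247, Option 3=222, Option 4=247, Option 5=222, Option 6=222
Best worst-case = 272 → Option 1.

Option 1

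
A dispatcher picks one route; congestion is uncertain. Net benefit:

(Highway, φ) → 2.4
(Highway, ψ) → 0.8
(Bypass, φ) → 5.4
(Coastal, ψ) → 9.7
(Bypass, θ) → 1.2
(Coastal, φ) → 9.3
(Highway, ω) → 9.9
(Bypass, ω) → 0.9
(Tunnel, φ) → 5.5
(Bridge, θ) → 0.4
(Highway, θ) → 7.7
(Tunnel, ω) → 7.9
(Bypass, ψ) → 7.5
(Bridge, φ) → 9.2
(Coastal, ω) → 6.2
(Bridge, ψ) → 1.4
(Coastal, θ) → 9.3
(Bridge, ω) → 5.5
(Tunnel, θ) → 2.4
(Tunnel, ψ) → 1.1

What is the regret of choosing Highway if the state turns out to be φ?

6.9

Best payoff under φ is 9.3.
Regret = 9.3 − 2.4 = 6.9.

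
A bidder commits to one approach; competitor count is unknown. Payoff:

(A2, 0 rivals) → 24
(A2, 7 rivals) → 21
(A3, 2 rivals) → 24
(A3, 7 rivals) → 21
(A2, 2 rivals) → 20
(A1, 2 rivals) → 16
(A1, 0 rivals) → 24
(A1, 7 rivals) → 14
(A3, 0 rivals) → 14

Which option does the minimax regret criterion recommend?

Column bests: 0 rivals=24, 2 rivals=24, 7 rivals=21.
A1 regrets: 0, 8, 7 → max 8
A2 regrets: 0, 4, 0 → max 4
A3 regrets: 10, 0, 0 → max 10
Smallest max regret = 4 → A2.

A2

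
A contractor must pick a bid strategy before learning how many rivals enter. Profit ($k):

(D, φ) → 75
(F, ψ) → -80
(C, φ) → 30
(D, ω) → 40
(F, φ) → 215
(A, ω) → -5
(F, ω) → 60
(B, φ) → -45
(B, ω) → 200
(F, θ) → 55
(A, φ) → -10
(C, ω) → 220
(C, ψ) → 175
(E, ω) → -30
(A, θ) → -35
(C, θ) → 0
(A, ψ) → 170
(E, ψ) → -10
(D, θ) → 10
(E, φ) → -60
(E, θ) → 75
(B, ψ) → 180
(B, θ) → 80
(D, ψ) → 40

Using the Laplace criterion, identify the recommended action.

Row averages: A=30, B=103.75, C=106.25, D=41.25, E=-6.25, F=62.5
Highest average = 106.25 → C.

C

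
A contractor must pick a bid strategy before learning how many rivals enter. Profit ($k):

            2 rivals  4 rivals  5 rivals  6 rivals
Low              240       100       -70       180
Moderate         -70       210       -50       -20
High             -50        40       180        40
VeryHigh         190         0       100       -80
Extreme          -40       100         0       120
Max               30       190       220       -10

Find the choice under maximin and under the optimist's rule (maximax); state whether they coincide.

Row minima: Low=-70, Moderate=-70, High=-50, VeryHigh=-80, Extreme=-40, Max=-10
Best worst-case = -10 → Max.
Row maxima: Low=240, Moderate=210, High=180, VeryHigh=190, Extreme=120, Max=220
Best best-case = 240 → Low.

maximin → Max; maximax → Low (disagree)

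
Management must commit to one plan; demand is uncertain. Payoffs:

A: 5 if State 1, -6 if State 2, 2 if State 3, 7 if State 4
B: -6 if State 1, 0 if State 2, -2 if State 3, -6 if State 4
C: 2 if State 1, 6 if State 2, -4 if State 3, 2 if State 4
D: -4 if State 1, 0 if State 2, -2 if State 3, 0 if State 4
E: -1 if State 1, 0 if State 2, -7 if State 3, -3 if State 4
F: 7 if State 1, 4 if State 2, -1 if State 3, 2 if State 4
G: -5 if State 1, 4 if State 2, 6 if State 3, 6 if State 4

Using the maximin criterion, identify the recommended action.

F

Row minima: A=-6, B=-6, C=-4, D=-4, E=-7, F=-1, G=-5
Best worst-case = -1 → F.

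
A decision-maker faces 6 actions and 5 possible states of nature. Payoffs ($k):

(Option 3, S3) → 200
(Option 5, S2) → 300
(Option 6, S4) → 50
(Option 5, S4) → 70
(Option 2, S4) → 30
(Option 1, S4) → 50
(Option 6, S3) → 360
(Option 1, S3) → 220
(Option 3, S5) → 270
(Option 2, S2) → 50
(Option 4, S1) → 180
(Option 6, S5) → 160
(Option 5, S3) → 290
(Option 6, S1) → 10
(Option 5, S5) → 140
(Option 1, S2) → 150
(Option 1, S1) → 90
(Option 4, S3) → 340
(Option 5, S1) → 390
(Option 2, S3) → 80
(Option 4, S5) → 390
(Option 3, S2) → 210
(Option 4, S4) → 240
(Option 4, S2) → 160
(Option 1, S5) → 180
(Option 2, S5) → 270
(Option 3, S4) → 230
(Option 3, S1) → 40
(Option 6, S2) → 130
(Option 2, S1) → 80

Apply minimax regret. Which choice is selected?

Column bests: S1=390, S2=300, S3=360, S4=240, S5=390.
Option 1 regrets: 300, 150, 140, 190, 210 → max 300
Option 2 regrets: 310, 250, 280, 210, 120 → max 310
Option 3 regrets: 350, 90, 160, 10, 120 → max 350
Option 4 regrets: 210, 140, 20, 0, 0 → max 210
Option 5 regrets: 0, 0, 70, 170, 250 → max 250
Option 6 regrets: 380, 170, 0, 190, 230 → max 380
Smallest max regret = 210 → Option 4.

Option 4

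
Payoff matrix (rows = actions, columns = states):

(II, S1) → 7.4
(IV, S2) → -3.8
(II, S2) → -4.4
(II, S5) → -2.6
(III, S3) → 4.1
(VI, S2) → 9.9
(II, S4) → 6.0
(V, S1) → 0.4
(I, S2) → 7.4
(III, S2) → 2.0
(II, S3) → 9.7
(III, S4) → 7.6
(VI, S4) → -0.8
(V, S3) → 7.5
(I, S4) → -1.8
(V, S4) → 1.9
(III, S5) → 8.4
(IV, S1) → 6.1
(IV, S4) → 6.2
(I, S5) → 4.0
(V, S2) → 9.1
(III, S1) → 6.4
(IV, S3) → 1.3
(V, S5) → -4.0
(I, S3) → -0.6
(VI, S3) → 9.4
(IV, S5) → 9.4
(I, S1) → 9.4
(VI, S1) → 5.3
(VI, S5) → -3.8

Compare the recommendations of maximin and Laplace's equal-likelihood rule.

Row minima: I=-1.8, II=-4.4, III=2.0, IV=-3.8, V=-4.0, VI=-3.8
Best worst-case = 2.0 → III.
Row averages: I=3.68, II=3.22, III=5.7, IV=3.84, V=2.98, VI=4
Highest average = 5.7 → III.

maximin → III; laplace → III (agree)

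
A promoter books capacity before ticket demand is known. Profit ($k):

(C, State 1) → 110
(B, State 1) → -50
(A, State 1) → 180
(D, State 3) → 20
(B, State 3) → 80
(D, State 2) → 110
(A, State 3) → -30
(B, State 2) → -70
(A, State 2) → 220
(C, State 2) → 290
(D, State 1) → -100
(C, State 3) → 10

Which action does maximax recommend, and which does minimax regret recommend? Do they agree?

Row maxima: A=220, B=80, C=290, D=110
Best best-case = 290 → C.
Column bests: State 1=180, State 2=290, State 3=80.
A regrets: 0, 70, 110 → max 110
B regrets: 230, 360, 0 → max 360
C regrets: 70, 0, 70 → max 70
D regrets: 280, 180, 60 → max 280
Smallest max regret = 70 → C.

maximax → C; minimax regret → C (agree)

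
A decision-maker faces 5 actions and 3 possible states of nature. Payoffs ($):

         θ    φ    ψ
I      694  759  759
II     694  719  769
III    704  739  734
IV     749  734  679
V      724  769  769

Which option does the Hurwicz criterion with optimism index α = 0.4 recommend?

I: 0.4·759 + 0.6·694 = 720
II: 0.4·769 + 0.6·694 = 724
III: 0.4·739 + 0.6·704 = 718
IV: 0.4·749 + 0.6·679 = 707
V: 0.4·769 + 0.6·724 = 742
Highest Hurwicz score = 742 → V.

V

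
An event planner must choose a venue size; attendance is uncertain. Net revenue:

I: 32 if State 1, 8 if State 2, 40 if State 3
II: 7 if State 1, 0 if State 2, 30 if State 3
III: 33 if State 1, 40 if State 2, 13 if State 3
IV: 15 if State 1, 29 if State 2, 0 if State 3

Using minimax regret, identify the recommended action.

Column bests: State 1=33, State 2=40, State 3=40.
I regrets: 1, 32, 0 → max 32
II regrets: 26, 40, 10 → max 40
III regrets: 0, 0, 27 → max 27
IV regrets: 18, 11, 40 → max 40
Smallest max regret = 27 → III.

III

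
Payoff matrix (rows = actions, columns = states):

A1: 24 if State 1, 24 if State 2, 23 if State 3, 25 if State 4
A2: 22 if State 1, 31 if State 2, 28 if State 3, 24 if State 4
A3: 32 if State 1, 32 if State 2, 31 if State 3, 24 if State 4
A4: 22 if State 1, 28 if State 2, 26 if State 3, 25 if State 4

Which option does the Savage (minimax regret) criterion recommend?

Column bests: State 1=32, State 2=32, State 3=31, State 4=25.
A1 regrets: 8, 8, 8, 0 → max 8
A2 regrets: 10, 1, 3, 1 → max 10
A3 regrets: 0, 0, 0, 1 → max 1
A4 regrets: 10, 4, 5, 0 → max 10
Smallest max regret = 1 → A3.

A3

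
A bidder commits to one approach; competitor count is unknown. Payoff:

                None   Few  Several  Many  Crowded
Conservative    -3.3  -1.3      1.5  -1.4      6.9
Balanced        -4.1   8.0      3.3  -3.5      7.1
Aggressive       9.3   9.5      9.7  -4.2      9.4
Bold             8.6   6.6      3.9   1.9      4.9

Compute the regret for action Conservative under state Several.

Best payoff under Several is 9.7.
Regret = 9.7 − 1.5 = 8.2.

8.2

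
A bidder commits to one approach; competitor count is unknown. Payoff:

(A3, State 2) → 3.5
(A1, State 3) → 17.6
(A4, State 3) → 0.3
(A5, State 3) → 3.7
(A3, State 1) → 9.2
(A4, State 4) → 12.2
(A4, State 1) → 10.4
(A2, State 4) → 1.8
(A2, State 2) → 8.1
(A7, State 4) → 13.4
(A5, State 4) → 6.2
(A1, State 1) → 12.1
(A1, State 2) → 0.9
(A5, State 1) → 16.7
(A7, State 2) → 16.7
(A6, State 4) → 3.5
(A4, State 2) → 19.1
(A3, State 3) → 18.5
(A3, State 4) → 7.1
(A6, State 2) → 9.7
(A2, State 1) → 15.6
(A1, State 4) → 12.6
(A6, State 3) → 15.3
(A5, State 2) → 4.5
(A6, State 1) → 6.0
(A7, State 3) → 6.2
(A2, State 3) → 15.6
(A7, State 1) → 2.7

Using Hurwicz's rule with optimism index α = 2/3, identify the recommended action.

A1: 2/3·17.6 + 1/3·0.9 = 361/30
A2: 2/3·15.6 + 1/3·1.8 = 11
A3: 2/3·18.5 + 1/3·3.5 = 13.5
A4: 2/3·19.1 + 1/3·0.3 = 77/6
A5: 2/3·16.7 + 1/3·3.7 = 371/30
A6: 2/3·15.3 + 1/3·3.5 = 341/30
A7: 2/3·16.7 + 1/3·2.7 = 361/30
Highest Hurwicz score = 13.5 → A3.

A3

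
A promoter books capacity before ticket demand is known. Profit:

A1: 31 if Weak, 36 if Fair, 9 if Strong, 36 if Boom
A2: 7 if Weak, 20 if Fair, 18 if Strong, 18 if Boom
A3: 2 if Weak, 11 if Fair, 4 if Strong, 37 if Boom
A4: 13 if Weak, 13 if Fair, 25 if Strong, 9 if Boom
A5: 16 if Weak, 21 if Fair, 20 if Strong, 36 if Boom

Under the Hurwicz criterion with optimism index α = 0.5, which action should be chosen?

A5

A1: 0.5·36 + 0.5·9 = 22.5
A2: 0.5·20 + 0.5·7 = 13.5
A3: 0.5·37 + 0.5·2 = 19.5
A4: 0.5·25 + 0.5·9 = 17
A5: 0.5·36 + 0.5·16 = 26
Highest Hurwicz score = 26 → A5.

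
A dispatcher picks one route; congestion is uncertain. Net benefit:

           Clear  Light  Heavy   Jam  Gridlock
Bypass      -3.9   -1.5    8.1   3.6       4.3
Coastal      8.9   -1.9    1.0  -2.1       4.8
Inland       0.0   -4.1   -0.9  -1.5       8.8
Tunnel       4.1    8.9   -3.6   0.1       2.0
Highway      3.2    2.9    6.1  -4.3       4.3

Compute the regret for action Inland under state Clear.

Best payoff under Clear is 8.9.
Regret = 8.9 − 0.0 = 8.9.

8.9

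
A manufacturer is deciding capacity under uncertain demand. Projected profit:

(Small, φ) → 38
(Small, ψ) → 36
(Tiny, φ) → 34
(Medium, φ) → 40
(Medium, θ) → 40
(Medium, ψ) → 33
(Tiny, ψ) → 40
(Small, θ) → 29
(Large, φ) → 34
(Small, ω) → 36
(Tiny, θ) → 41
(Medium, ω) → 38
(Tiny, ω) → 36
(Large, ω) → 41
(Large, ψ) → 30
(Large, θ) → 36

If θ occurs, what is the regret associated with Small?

Best payoff under θ is 41.
Regret = 41 − 29 = 12.

12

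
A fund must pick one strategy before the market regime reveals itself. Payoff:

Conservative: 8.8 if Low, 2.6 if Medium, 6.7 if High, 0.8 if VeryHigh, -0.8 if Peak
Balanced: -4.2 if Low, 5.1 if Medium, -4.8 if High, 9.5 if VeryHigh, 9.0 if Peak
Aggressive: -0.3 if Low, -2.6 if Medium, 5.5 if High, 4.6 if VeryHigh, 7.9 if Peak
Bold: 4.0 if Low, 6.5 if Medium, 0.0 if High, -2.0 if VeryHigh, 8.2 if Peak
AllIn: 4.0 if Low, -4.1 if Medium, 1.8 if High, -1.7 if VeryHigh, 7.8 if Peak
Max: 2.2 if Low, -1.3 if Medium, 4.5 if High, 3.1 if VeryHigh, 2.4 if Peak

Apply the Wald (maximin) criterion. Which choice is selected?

Row minima: Conservative=-0.8, Balanced=-4.8, Aggressive=-2.6, Bold=-2.0, AllIn=-4.1, Max=-1.3
Best worst-case = -0.8 → Conservative.

Conservative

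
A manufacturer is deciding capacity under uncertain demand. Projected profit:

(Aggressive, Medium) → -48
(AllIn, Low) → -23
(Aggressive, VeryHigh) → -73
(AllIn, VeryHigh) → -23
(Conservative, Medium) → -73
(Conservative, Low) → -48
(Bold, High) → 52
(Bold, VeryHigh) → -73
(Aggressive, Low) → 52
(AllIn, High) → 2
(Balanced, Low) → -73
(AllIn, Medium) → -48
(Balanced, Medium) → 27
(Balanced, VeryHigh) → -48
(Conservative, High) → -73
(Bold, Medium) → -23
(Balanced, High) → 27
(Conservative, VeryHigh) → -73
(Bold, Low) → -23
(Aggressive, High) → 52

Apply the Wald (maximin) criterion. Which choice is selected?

Row minima: Conservative=-73, Balanced=-73, Aggressive=-73, Bold=-73, AllIn=-48
Best worst-case = -48 → AllIn.

AllIn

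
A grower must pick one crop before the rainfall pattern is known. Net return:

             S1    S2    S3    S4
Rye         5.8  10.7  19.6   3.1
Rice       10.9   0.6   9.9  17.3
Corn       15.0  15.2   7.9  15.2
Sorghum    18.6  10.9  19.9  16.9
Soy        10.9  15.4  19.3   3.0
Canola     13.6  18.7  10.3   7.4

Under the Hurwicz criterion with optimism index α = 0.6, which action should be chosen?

Rye: 0.6·19.6 + 0.4·3.1 = 13
Rice: 0.6·17.3 + 0.4·0.6 = 10.62
Corn: 0.6·15.2 + 0.4·7.9 = 12.28
Sorghum: 0.6·19.9 + 0.4·10.9 = 16.3
Soy: 0.6·19.3 + 0.4·3.0 = 12.78
Canola: 0.6·18.7 + 0.4·7.4 = 14.18
Highest Hurwicz score = 16.3 → Sorghum.

Sorghum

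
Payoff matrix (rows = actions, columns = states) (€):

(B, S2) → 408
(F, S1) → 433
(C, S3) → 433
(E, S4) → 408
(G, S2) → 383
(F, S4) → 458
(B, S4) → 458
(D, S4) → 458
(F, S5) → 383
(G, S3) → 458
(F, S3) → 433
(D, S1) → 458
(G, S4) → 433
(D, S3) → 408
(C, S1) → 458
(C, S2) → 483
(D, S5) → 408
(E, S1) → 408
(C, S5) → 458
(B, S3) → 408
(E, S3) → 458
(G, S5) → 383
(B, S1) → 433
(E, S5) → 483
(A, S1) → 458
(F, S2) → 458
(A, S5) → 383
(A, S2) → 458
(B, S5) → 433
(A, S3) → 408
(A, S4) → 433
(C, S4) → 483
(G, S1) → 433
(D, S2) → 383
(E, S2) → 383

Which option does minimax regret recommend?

C

Column bests: S1=458, S2=483, S3=458, S4=483, S5=483.
A regrets: 0, 25, 50, 50, 100 → max 100
B regrets: 25, 75, 50, 25, 50 → max 75
C regrets: 0, 0, 25, 0, 25 → max 25
D regrets: 0, 100, 50, 25, 75 → max 100
E regrets: 50, 100, 0, 75, 0 → max 100
F regrets: 25, 25, 25, 25, 100 → max 100
G regrets: 25, 100, 0, 50, 100 → max 100
Smallest max regret = 25 → C.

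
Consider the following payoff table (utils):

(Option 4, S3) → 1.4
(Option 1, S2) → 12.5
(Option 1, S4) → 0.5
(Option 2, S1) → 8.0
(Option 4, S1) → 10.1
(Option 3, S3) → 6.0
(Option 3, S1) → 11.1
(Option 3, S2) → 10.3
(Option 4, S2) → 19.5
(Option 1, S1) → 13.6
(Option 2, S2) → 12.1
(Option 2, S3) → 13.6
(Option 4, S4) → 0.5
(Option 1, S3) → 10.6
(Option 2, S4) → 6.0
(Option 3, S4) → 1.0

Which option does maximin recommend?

Option 2

Row minima: Option 1=0.5, Option 2=6.0, Option 3=1.0, Option 4=0.5
Best worst-case = 6.0 → Option 2.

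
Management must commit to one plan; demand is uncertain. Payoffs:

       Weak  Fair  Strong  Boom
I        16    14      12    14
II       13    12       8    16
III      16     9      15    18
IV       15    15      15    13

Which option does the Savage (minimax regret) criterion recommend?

I

Column bests: Weak=16, Fair=15, Strong=15, Boom=18.
I regrets: 0, 1, 3, 4 → max 4
II regrets: 3, 3, 7, 2 → max 7
III regrets: 0, 6, 0, 0 → max 6
IV regrets: 1, 0, 0, 5 → max 5
Smallest max regret = 4 → I.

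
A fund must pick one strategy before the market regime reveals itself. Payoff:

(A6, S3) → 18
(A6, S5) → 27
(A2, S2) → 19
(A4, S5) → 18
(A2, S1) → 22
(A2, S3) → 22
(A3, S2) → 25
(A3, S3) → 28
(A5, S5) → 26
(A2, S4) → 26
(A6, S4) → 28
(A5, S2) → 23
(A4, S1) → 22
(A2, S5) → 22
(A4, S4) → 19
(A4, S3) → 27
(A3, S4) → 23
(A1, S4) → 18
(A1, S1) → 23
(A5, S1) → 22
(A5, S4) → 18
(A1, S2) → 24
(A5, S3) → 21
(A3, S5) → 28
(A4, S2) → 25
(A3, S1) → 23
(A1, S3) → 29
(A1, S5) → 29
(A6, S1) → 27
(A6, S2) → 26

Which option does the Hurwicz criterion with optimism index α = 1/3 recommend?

A3

A1: 1/3·29 + 2/3·18 = 65/3
A2: 1/3·26 + 2/3·19 = 64/3
A3: 1/3·28 + 2/3·23 = 74/3
A4: 1/3·27 + 2/3·18 = 21
A5: 1/3·26 + 2/3·18 = 62/3
A6: 1/3·28 + 2/3·18 = 64/3
Highest Hurwicz score = 74/3 → A3.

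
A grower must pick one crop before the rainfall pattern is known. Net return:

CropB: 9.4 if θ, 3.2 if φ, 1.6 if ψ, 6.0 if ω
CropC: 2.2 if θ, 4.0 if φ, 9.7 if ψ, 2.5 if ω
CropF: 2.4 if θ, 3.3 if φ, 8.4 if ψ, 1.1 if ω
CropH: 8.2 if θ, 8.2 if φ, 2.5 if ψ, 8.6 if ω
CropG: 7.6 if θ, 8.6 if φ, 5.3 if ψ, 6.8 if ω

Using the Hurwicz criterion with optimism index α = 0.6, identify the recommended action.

CropG

CropB: 0.6·9.4 + 0.4·1.6 = 6.28
CropC: 0.6·9.7 + 0.4·2.2 = 6.7
CropF: 0.6·8.4 + 0.4·1.1 = 5.48
CropH: 0.6·8.6 + 0.4·2.5 = 6.16
CropG: 0.6·8.6 + 0.4·5.3 = 7.28
Highest Hurwicz score = 7.28 → CropG.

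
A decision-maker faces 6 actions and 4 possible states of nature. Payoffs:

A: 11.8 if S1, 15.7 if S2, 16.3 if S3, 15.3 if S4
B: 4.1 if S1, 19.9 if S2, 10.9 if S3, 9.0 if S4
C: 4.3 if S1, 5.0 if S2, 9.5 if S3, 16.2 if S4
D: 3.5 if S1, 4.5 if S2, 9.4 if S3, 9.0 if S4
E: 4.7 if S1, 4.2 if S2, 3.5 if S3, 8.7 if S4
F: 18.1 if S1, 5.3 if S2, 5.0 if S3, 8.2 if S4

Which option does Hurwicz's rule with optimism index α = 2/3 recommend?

A

A: 2/3·16.3 + 1/3·11.8 = 14.8
B: 2/3·19.9 + 1/3·4.1 = 439/30
C: 2/3·16.2 + 1/3·4.3 = 367/30
D: 2/3·9.4 + 1/3·3.5 = 223/30
E: 2/3·8.7 + 1/3·3.5 = 209/30
F: 2/3·18.1 + 1/3·5.0 = 206/15
Highest Hurwicz score = 14.8 → A.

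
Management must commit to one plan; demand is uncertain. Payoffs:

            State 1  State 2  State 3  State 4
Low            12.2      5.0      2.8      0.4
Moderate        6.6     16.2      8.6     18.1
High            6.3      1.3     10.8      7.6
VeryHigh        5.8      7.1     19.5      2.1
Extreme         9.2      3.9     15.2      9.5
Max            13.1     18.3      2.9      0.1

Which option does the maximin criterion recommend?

Row minima: Low=0.4, Moderate=6.6, High=1.3, VeryHigh=2.1, Extreme=3.9, Max=0.1
Best worst-case = 6.6 → Moderate.

Moderate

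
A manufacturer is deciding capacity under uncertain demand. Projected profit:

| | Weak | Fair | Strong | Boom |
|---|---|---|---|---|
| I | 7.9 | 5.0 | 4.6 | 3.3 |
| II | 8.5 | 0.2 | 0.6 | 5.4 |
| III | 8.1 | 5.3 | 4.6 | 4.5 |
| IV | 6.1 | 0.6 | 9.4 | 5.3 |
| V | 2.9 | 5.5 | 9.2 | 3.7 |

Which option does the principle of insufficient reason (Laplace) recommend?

III

Row averages: I=5.2, II=3.675, III=5.625, IV=5.35, V=5.325
Highest average = 5.625 → III.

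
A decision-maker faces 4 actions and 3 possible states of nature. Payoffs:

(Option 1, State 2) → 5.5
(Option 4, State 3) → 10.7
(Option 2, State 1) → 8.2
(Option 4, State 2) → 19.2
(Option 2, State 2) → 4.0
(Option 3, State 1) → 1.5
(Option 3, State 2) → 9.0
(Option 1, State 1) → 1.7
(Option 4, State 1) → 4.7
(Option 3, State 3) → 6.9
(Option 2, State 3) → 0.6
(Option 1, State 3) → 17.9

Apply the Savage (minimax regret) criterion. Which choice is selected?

Option 4

Column bests: State 1=8.2, State 2=19.2, State 3=17.9.
Option 1 regrets: 6.5, 13.7, 0.0 → max 13.7
Option 2 regrets: 0.0, 15.2, 17.3 → max 17.3
Option 3 regrets: 6.7, 10.2, 11.0 → max 11.0
Option 4 regrets: 3.5, 0.0, 7.2 → max 7.2
Smallest max regret = 7.2 → Option 4.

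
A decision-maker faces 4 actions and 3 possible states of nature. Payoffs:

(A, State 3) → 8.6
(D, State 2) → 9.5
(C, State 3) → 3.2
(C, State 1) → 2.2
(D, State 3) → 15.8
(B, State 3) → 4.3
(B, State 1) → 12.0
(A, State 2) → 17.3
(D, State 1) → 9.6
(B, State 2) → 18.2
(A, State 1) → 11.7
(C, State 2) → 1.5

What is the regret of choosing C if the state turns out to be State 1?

Best payoff under State 1 is 12.0.
Regret = 12.0 − 2.2 = 9.8.

9.8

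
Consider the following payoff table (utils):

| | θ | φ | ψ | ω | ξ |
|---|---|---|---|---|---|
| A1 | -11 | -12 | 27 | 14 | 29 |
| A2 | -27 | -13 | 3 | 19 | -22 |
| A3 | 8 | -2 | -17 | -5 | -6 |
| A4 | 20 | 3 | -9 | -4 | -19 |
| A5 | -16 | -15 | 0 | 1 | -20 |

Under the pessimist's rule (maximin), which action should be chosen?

Row minima: A1=-12, A2=-27, A3=-17, A4=-19, A5=-20
Best worst-case = -12 → A1.

A1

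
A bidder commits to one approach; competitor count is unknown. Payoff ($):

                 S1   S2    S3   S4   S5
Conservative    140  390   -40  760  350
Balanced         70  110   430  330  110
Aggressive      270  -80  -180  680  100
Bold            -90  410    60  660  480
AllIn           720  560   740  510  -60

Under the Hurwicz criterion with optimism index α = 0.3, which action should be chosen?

Conservative

Conservative: 0.3·760 + 0.7·(-40) = 200
Balanced: 0.3·430 + 0.7·70 = 178
Aggressive: 0.3·680 + 0.7·(-180) = 78
Bold: 0.3·660 + 0.7·(-90) = 135
AllIn: 0.3·740 + 0.7·(-60) = 180
Highest Hurwicz score = 200 → Conservative.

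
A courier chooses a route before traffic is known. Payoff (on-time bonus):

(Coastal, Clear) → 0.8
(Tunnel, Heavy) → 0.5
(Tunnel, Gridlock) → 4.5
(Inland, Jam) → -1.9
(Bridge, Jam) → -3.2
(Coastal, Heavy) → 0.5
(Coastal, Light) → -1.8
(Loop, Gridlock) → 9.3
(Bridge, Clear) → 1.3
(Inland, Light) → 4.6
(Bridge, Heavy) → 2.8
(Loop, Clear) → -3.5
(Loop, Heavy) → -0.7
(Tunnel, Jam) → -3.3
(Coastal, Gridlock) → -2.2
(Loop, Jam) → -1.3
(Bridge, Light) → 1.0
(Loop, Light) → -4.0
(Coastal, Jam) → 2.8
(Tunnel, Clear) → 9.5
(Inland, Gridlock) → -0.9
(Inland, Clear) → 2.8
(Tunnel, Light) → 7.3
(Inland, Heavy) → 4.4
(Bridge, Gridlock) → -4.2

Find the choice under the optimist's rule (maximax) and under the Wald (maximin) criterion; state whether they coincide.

Row maxima: Bridge=2.8, Loop=9.3, Inland=4.6, Tunnel=9.5, Coastal=2.8
Best best-case = 9.5 → Tunnel.
Row minima: Bridge=-4.2, Loop=-4.0, Inland=-1.9, Tunnel=-3.3, Coastal=-2.2
Best worst-case = -1.9 → Inland.

maximax → Tunnel; maximin → Inland (disagree)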